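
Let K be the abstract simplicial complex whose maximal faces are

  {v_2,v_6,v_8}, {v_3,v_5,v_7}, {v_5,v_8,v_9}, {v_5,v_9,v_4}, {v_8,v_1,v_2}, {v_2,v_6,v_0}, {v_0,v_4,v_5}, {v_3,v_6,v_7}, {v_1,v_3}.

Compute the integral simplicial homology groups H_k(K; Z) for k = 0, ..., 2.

Fix the vertex order v_0 < v_1 < v_2 < v_3 < v_4 < v_5 < v_6 < v_7 < v_8 < v_9 and write every simplex with vertices in increasing order. Then dim K = 2 and the simplices of K are:

  0-simplices (10): [v_0], [v_1], [v_2], [v_3], [v_4], [v_5], [v_6], [v_7], [v_8], [v_9]
  1-simplices (20): (20 of them)
  2-simplices (8): [v_0,v_2,v_6], [v_0,v_4,v_5], [v_1,v_2,v_8], [v_2,v_6,v_8], [v_3,v_5,v_7], [v_3,v_6,v_7], [v_4,v_5,v_9], [v_5,v_8,v_9]

Hence C_0 ≅ Z^10, C_1 ≅ Z^20, C_2 ≅ Z^8.

∂_1: C_1 → C_0 is given by ∂[p,q] = [q] − [p].
This gives a 10×20 integer matrix of rank 9; reducing to Smith normal form yields diagonal entries (1,1,1,1,1,1,1,1,1).

∂_2: C_2 → C_1 acts by ∂[p,q,r] = [q,r] − [p,r] + [p,q]. For instance
  ∂[v_3,v_6,v_7] = [v_6,v_7] − [v_3,v_7] + [v_3,v_6],
  ∂[v_1,v_2,v_8] = [v_2,v_8] − [v_1,v_8] + [v_1,v_2].
The resulting 20×8 matrix has rank 8, and its Smith normal form has invariant factors (1,1,1,1,1,1,1,1).

Computing H_k = (kernel of ∂_k) / (image of ∂_{k+1}):

  H_0: rank C_0 − rank ∂_1 = 10 − 9 = 1, and the invariant factors of ∂_1 are all 1, so H_0 ≅ Z.
  H_1: rank ker ∂_1 − rank ∂_2 = (20 − 9) − 8 = 3, and the invariant factors of ∂_2 are all 1, so H_1 ≅ Z^3.
  H_2: rank ker ∂_2 − rank ∂_3 = (8 − 8) − 0 = 0, and there is no ∂_3, so H_2 ≅ 0.

H_0 ≅ Z,  H_1 ≅ Z^3,  H_2 = 0.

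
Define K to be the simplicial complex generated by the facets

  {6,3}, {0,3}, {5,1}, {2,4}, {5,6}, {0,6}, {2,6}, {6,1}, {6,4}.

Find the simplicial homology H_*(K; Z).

H_0 ≅ Z,  H_1 ≅ Z^3.

Order the vertices as 0 < 1 < 2 < 3 < 4 < 5 < 6. Listing each simplex with vertices in this order, K has dimension 1 with simplices:

  0-simplices (7): [0], [1], [2], [3], [4], [5], [6]
  1-simplices (9): [0,3], [0,6], [1,5], [1,6], [2,4], [2,6], [3,6], [4,6], [5,6]

giving chain groups C_0 ≅ Z^7, C_1 ≅ Z^9.

Boundary ∂_1: C_1 → C_0 is given by ∂[p,q] = [q] − [p]. For instance
  ∂[5,6] = [6] − [5].
This gives a 7×9 integer matrix of rank 6; reducing to Smith normal form yields diagonal entries (1,1,1,1,1,1).

Computing H_k = (kernel of ∂_k) / (image of ∂_{k+1}):

  H_0: rank C_0 − rank ∂_1 = 7 − 6 = 1, and the invariant factors of ∂_1 are all 1, so H_0 = Z.
  H_1: rank ker ∂_1 − rank ∂_2 = (9 − 6) − 0 = 3, and there is no ∂_2, so H_1 = Z^3.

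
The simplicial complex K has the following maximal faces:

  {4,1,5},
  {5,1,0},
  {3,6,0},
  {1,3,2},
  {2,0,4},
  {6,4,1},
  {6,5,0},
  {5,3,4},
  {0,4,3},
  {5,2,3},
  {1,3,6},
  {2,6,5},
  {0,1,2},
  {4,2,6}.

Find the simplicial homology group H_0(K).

Fix the vertex order 0 < 1 < 2 < 3 < 4 < 5 < 6 and write every simplex with vertices in increasing order. Then dim K = 2 and the simplices of K are:

  0-simplices (7): [0], [1], [2], [3], [4], [5], [6]
  1-simplices (21): [0,1], [0,2], [0,3], [0,4], [0,5], [0,6], [1,2], [1,3], [1,4], [1,5], [1,6], [2,3], [2,4], [2,5], [2,6], [3,4], [3,5], [3,6], [4,5], [4,6], [5,6]
  2-simplices (14): [0,1,2], [0,1,5], [0,2,4], [0,3,4], [0,3,6], [0,5,6], [1,2,3], [1,3,6], [1,4,5], [1,4,6], [2,3,5], [2,4,6], [2,5,6], [3,4,5]

giving chain groups C_0 ≅ Z^7, C_1 ≅ Z^21, C_2 ≅ Z^14.

The boundary map ∂_1: C_1 → C_0 maps an edge to its endpoints' difference, ∂[p,q] = q − p.
The 7×21 boundary matrix has rank 6 and Smith normal form diag(1,1,1,1,1,1).

∂_2: C_2 → C_1 maps a triangle to the signed sum of its edges. For instance
  ∂[0,1,2] = [1,2] − [0,2] + [0,1],
  ∂[0,3,4] = [3,4] − [0,4] + [0,3].
The resulting 21×14 matrix has rank 13, and its Smith normal form has invariant factors (1,1,1,1,1,1,1,1,1,1,1,1,1).

Reading off H_k = ker ∂_k / im ∂_{k+1}:

  H_0: rank C_0 − rank ∂_1 = 7 − 6 = 1, and the invariant factors of ∂_1 are all 1, so H_0 ≅ Z.

H_0 ≅ Z.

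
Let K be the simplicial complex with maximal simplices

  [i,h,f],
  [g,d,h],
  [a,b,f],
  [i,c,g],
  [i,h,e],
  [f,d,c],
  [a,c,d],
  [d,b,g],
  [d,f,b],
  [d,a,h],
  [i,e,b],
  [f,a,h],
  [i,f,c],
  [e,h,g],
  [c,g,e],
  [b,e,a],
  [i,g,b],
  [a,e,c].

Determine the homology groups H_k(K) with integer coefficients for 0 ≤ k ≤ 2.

H_0 = Z,  H_1 = Z ⊕ Z/2,  H_2 = 0.

Order the vertices as a < b < c < d < e < f < g < h < i. Listing each simplex with vertices in this order, K has dimension 2 with simplices:

  0-simplices (9): a, b, c, d, e, f, g, h, i
  1-simplices (27): ab, ac, ad, ae, af, ah, bd, be, bf, bg, bi, cd, ce, cf, cg, ci, df, dg, dh, eg, eh, ei, fh, fi, gh, gi, hi
  2-simplices (18): abe, abf, acd, ace, adh, afh, bdf, bdg, bei, bgi, cdf, ceg, cfi, cgi, dgh, egh, ehi, fhi

so the chain groups are C_0 ≅ Z^9, C_1 ≅ Z^27, C_2 ≅ Z^18.

The boundary map ∂_1: C_1 → C_0 maps an edge to its endpoints' difference, ∂[p,q] = q − p.
This gives a 9×27 integer matrix of rank 8; reducing to Smith normal form yields diagonal entries (1,1,1,1,1,1,1,1).

Boundary ∂_2: C_2 → C_1 sends each 2-simplex [p,q,r] to [q,r] − [p,r] + [p,q]. For instance
  ∂bei = ei − bi + be,
  ∂bdf = df − bf + bd.
As a 27×18 matrix over Z this has rank 18, with invariant factors (1,1,1,1,1,1,1,1,1,1,1,1,1,1,1,1,1,2).

From H_k ≅ ker(∂_k) / im(∂_{k+1}) we obtain:

  H_0: rank C_0 − rank ∂_1 = 9 − 8 = 1, and the invariant factors of ∂_1 are all 1, so H_0 ≅ Z.
  H_1: rank ker ∂_1 − rank ∂_2 = (27 − 8) − 18 = 1, and ∂_2 has invariant factor 2 > 1, so H_1 ≅ Z ⊕ Z/2.
  H_2: rank ker ∂_2 − rank ∂_3 = (18 − 18) − 0 = 0, and there is no ∂_3, so H_2 ≅ 0.

As a check, the Euler characteristic is 9 − 27 + 18 = 0, which agrees with 1 − 1 + 0 = 0.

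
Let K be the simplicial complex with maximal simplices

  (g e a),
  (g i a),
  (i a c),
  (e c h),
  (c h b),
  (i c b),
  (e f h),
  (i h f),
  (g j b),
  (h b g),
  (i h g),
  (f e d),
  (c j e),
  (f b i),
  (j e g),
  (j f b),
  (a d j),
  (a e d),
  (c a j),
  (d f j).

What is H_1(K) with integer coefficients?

Order the vertices as a < b < c < d < e < f < g < h < i < j. Listing each simplex with vertices in this order, K has dimension 2 with simplices:

  0-simplices (10): a, b, c, d, e, f, g, h, i, j
  1-simplices (30): ac, ad, ae, ag, ai, aj, bc, bf, bg, bh, bi, bj, ce, ch, ci, cj, de, df, dj, ef, eg, eh, ej, fh, fi, fj, gh, gi, gj, hi
  2-simplices (20): aci, acj, ade, adj, aeg, agi, bch, bci, bfi, bfj, bgh, bgj, ceh, cej, def, dfj, efh, egj, fhi, ghi

so the chain groups are C_0 ≅ Z^10, C_1 ≅ Z^30, C_2 ≅ Z^20.

The boundary map ∂_1: C_1 → C_0 sends each edge [p,q] (with p < q) to q − p.
As a 10×30 matrix over Z this has rank 9, with invariant factors (1,1,1,1,1,1,1,1,1).

∂_2: C_2 → C_1 acts by ∂[p,q,r] = [q,r] − [p,r] + [p,q]. For instance
  ∂bgh = gh − bh + bg,
  ∂aci = ci − ai + ac.
The 30×20 boundary matrix has rank 20 and Smith normal form diag(1,1,1,1,1,1,1,1,1,1,1,1,1,1,1,1,1,1,1,2).

Reading off H_k = ker ∂_k / im ∂_{k+1}:

  H_1: rank ker ∂_1 − rank ∂_2 = (30 − 9) − 20 = 1, and ∂_2 has invariant factor 2 > 1, so H_1 ≅ Z ⊕ Z/2.

H_1 = Z ⊕ Z/2.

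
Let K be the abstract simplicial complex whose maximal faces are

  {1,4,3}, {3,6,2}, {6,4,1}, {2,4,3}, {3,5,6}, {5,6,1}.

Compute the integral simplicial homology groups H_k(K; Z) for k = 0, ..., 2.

H_0 = Z,  H_1 = Z,  H_2 = 0.

Take the total order 1 < 2 < 3 < 4 < 5 < 6 on the vertex set. Then K (dimension 2) consists of the simplices:

  0-simplices (6): [1], [2], [3], [4], [5], [6]
  1-simplices (12): [1,3], [1,4], [1,5], [1,6], [2,3], [2,4], [2,6], [3,4], [3,5], [3,6], [4,6], [5,6]
  2-simplices (6): [1,3,4], [1,4,6], [1,5,6], [2,3,4], [2,3,6], [3,5,6]

giving chain groups C_0 ≅ Z^6, C_1 ≅ Z^12, C_2 ≅ Z^6.

The boundary map ∂_1: C_1 → C_0 is given by ∂[p,q] = [q] − [p].
The resulting 6×12 matrix has rank 5, and its Smith normal form has invariant factors (1,1,1,1,1).

The boundary map ∂_2: C_2 → C_1 sends each 2-simplex [p,q,r] to [q,r] − [p,r] + [p,q]. For instance
  ∂[3,5,6] = [5,6] − [3,6] + [3,5],
  ∂[1,5,6] = [5,6] − [1,6] + [1,5].
The 12×6 boundary matrix has rank 6 and Smith normal form diag(1,1,1,1,1,1).

Now H_k = ker ∂_k / im ∂_{k+1}, so:

  H_0: rank C_0 − rank ∂_1 = 6 − 5 = 1, and the invariant factors of ∂_1 are all 1, so H_0 ≅ Z.
  H_1: rank ker ∂_1 − rank ∂_2 = (12 − 5) − 6 = 1, and the invariant factors of ∂_2 are all 1, so H_1 ≅ Z.
  H_2: rank ker ∂_2 − rank ∂_3 = (6 − 6) − 0 = 0, and there is no ∂_3, so H_2 ≅ 0.

(K is a triangulation of the cylinder S^1 x I.)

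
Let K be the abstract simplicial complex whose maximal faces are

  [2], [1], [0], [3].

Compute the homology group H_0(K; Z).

H_0 ≅ Z^4.

Order the vertices as 0 < 1 < 2 < 3. Listing each simplex with vertices in this order, K has dimension 0 with simplices:

  0-simplices (4): [0], [1], [2], [3]

Hence C_0 ≅ Z^4.

From H_k ≅ ker(∂_k) / im(∂_{k+1}) we obtain:

  H_0: rank C_0 − rank ∂_1 = 4 − 0 = 4, and there is no ∂_1, so H_0 = Z^4.

(K is a triangulation of a set of 4 points.)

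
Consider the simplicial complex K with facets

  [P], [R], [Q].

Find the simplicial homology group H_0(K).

Order the vertices as P < Q < R. Listing each simplex with vertices in this order, K has dimension 0 with simplices:

  0-simplices (3): P, Q, R

Hence C_0 ≅ Z^3.

Reading off H_k = ker ∂_k / im ∂_{k+1}:

  H_0: rank C_0 − rank ∂_1 = 3 − 0 = 3, and there is no ∂_1, so H_0 ≅ Z^3.

H_0 = Z^3.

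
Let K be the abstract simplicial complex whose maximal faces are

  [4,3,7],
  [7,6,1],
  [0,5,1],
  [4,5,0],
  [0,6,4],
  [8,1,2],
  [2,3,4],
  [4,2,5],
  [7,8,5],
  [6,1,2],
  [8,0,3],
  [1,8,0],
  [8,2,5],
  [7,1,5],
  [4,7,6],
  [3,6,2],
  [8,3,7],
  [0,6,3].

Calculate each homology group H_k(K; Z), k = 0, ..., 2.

K has 9 vertices, 27 edges, 18 triangles.
rank ∂_0 = 0, rank ∂_1 = 8 ⇒ b_0 = 9 − 0 − 8 = 1; all invariant factors of ∂_1 are 1 so no torsion. So H_0 ≅ Z.
rank ∂_1 = 8, rank ∂_2 = 18 ⇒ b_1 = 27 − 8 − 18 = 1; ∂_2 has invariant factor(s) [2] giving torsion. So H_1 ≅ Z ⊕ Z_2.
rank ∂_2 = 18, rank ∂_3 = 0 ⇒ b_2 = 18 − 18 − 0 = 0. So H_2 ≅ 0.

H_0 ≅ Z,  H_1 ≅ Z ⊕ Z_2,  H_2 = 0.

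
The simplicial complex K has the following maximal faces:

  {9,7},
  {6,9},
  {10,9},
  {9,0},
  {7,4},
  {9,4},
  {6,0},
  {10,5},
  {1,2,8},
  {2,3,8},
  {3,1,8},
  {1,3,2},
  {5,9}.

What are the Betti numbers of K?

b_0 = 2, b_1 = 3, b_2 = 1.

Fix the vertex order 0 < 1 < 2 < 3 < 4 < 5 < 6 < 7 < 8 < 9 < 10 and write every simplex with vertices in increasing order. Then dim K = 2 and the simplices of K are:

  0-simplices (11): [0], [1], [2], [3], [4], [5], [6], [7], [8], [9], [10]
  1-simplices (15): [0,6], [0,9], [1,2], [1,3], [1,8], [2,3], [2,8], [3,8], [4,7], [4,9], [5,9], [5,10], [6,9], [7,9], [9,10]
  2-simplices (4): [1,2,3], [1,2,8], [1,3,8], [2,3,8]

Hence C_0 ≅ Z^11, C_1 ≅ Z^15, C_2 ≅ Z^4.

Boundary ∂_1: C_1 → C_0 sends each edge [p,q] (with p < q) to q − p.
The resulting 11×15 matrix has rank 9, and its Smith normal form has invariant factors (1,1,1,1,1,1,1,1,1).

Boundary ∂_2: C_2 → C_1 sends each 2-simplex [p,q,r] to [q,r] − [p,r] + [p,q]. For instance
  ∂[2,3,8] = [3,8] − [2,8] + [2,3],
  ∂[1,2,8] = [2,8] − [1,8] + [1,2].
As a 15×4 matrix over Z this has rank 3, with invariant factors (1,1,1).

Now H_k = ker ∂_k / im ∂_{k+1}, so:

  H_0: rank C_0 − rank ∂_1 = 11 − 9 = 2, and the invariant factors of ∂_1 are all 1, so H_0 ≅ Z^2.
  H_1: rank ker ∂_1 − rank ∂_2 = (15 − 9) − 3 = 3, and the invariant factors of ∂_2 are all 1, so H_1 ≅ Z^3.
  H_2: rank ker ∂_2 − rank ∂_3 = (4 − 3) − 0 = 1, and there is no ∂_3, so H_2 ≅ Z.

(K is a triangulation of the disjoint union of a wedge of 3 circles and the 2-sphere S^2.)

Hence the Betti numbers are b_0 = 2, b_1 = 3, b_2 = 1.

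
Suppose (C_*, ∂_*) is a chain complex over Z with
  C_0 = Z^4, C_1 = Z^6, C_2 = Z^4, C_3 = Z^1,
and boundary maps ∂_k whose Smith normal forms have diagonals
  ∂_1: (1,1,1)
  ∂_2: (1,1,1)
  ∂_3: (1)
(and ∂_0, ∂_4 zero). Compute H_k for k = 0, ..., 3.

H_0: b_0 = 4 − 0 − 3 = 1; torsion from ∂_1 factors > 1: none. So H_0 = Z.
H_1: b_1 = 6 − 3 − 3 = 0; torsion from ∂_2 factors > 1: none. So H_1 = 0.
H_2: b_2 = 4 − 3 − 1 = 0; torsion from ∂_3 factors > 1: none. So H_2 = 0.
H_3: b_3 = 1 − 1 − 0 = 0; torsion from ∂_4 factors > 1: none. So H_3 = 0.

H_0 = Z,  H_1 = 0,  H_2 = 0,  H_3 = 0.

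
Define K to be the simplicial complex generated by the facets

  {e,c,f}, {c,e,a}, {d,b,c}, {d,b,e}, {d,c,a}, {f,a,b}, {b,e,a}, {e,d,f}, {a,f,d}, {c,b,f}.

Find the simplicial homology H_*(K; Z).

Order the vertices as a < b < c < d < e < f. Listing each simplex with vertices in this order, K has dimension 2 with simplices:

  0-simplices (6): a, b, c, d, e, f
  1-simplices (15): ab, ac, ad, ae, af, bc, bd, be, bf, cd, ce, cf, de, df, ef
  2-simplices (10): abe, abf, acd, ace, adf, bcd, bcf, bde, cef, def

so the chain groups are C_0 ≅ Z^6, C_1 ≅ Z^15, C_2 ≅ Z^10.

The boundary map ∂_1: C_1 → C_0 is given by ∂[p,q] = [q] − [p]. For instance
  ∂de = e − d.
The 6×15 boundary matrix has rank 5 and Smith normal form diag(1,1,1,1,1).

∂_2: C_2 → C_1 sends each 2-simplex [p,q,r] to [q,r] − [p,r] + [p,q]. For instance
  ∂def = ef − df + de,
  ∂bcf = cf − bf + bc.
The resulting 15×10 matrix has rank 10, and its Smith normal form has invariant factors (1,1,1,1,1,1,1,1,1,2).

Reading off H_k = ker ∂_k / im ∂_{k+1}:

  H_0: rank C_0 − rank ∂_1 = 6 − 5 = 1, and the invariant factors of ∂_1 are all 1, so H_0 = Z.
  H_1: rank ker ∂_1 − rank ∂_2 = (15 − 5) − 10 = 0, and ∂_2 has invariant factor 2 > 1, so H_1 = Z/2.
  H_2: rank ker ∂_2 − rank ∂_3 = (10 − 10) − 0 = 0, and there is no ∂_3, so H_2 = 0.

H_0 = Z,  H_1 = Z/2,  H_2 = 0.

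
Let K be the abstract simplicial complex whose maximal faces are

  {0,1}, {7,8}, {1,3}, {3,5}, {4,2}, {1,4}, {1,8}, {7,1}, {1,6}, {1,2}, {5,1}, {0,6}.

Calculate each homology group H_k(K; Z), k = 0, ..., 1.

K has 9 vertices, 12 edges.
rank ∂_0 = 0, rank ∂_1 = 8 ⇒ b_0 = 9 − 0 − 8 = 1; all invariant factors of ∂_1 are 1 so no torsion. So H_0 ≅ Z.
rank ∂_1 = 8, rank ∂_2 = 0 ⇒ b_1 = 12 − 8 − 0 = 4. So H_1 ≅ Z^4.

H_0 ≅ Z,  H_1 ≅ Z^4.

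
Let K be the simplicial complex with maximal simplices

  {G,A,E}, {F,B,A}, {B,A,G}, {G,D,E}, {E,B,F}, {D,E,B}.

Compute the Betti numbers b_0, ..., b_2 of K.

Take the total order A < B < D < E < F < G on the vertex set. Then K (dimension 2) consists of the simplices:

  0-simplices (6): A, B, D, E, F, G
  1-simplices (12): AB, AE, AF, AG, BD, BE, BF, BG, DE, DG, EF, EG
  2-simplices (6): ABF, ABG, AEG, BDE, BEF, DEG

Hence C_0 ≅ Z^6, C_1 ≅ Z^12, C_2 ≅ Z^6.

The boundary map ∂_1: C_1 → C_0 is given by ∂[p,q] = [q] − [p]. For instance
  ∂BD = D − B.
As a 6×12 matrix over Z this has rank 5, with invariant factors (1,1,1,1,1).

Boundary ∂_2: C_2 → C_1 sends each 2-simplex [p,q,r] to [q,r] − [p,r] + [p,q]. For instance
  ∂DEG = EG − DG + DE,
  ∂ABF = BF − AF + AB.
This gives a 12×6 integer matrix of rank 6; reducing to Smith normal form yields diagonal entries (1,1,1,1,1,1).

Now H_k = ker ∂_k / im ∂_{k+1}, so:

  H_0: rank C_0 − rank ∂_1 = 6 − 5 = 1, and the invariant factors of ∂_1 are all 1, so H_0 = Z.
  H_1: rank ker ∂_1 − rank ∂_2 = (12 − 5) − 6 = 1, and the invariant factors of ∂_2 are all 1, so H_1 = Z.
  H_2: rank ker ∂_2 − rank ∂_3 = (6 − 6) − 0 = 0, and there is no ∂_3, so H_2 = 0.

As a check, the Euler characteristic is 6 − 12 + 6 = 0, which agrees with 1 − 1 + 0 = 0.

Hence the Betti numbers are b_0 = 1, b_1 = 1, b_2 = 0.

b_0 = 1, b_1 = 1, b_2 = 0.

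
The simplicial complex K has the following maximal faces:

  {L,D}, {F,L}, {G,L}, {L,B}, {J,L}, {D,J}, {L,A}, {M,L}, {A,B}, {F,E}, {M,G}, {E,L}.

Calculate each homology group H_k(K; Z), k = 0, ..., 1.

We work with the vertex ordering A < B < D < E < F < G < J < L < M. The simplices of K, each written with vertices in increasing order, are:

  0-simplices (9): A, B, D, E, F, G, J, L, M
  1-simplices (12): AB, AL, BL, DJ, DL, EF, EL, FL, GL, GM, JL, LM

Hence C_0 ≅ Z^9, C_1 ≅ Z^12.

The boundary map ∂_1: C_1 → C_0 is given by ∂[p,q] = [q] − [p]. For instance
  ∂DL = L − D.
The resulting 9×12 matrix has rank 8, and its Smith normal form has invariant factors (1,1,1,1,1,1,1,1).

Reading off H_k = ker ∂_k / im ∂_{k+1}:

  H_0: rank C_0 − rank ∂_1 = 9 − 8 = 1, and the invariant factors of ∂_1 are all 1, so H_0 = Z.
  H_1: rank ker ∂_1 − rank ∂_2 = (12 − 8) − 0 = 4, and there is no ∂_2, so H_1 = Z^4.

H_0 ≅ Z,  H_1 ≅ Z^4.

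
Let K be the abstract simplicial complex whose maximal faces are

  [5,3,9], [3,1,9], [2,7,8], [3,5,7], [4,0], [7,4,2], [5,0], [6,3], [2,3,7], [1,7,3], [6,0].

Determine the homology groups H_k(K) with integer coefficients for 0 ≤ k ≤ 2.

H_0 = Z,  H_1 = Z^2,  H_2 = 0.

Fix the vertex order 0 < 1 < 2 < 3 < 4 < 5 < 6 < 7 < 8 < 9 and write every simplex with vertices in increasing order. Then dim K = 2 and the simplices of K are:

  0-simplices (10): [0], [1], [2], [3], [4], [5], [6], [7], [8], [9]
  1-simplices (18): [0,4], [0,5], [0,6], [1,3], [1,7], [1,9], [2,3], [2,4], [2,7], [2,8], [3,5], [3,6], [3,7], [3,9], [4,7], [5,7], [5,9], [7,8]
  2-simplices (7): [1,3,7], [1,3,9], [2,3,7], [2,4,7], [2,7,8], [3,5,7], [3,5,9]

so the chain groups are C_0 ≅ Z^10, C_1 ≅ Z^18, C_2 ≅ Z^7.

The boundary map ∂_1: C_1 → C_0 maps an edge to its endpoints' difference, ∂[p,q] = q − p.
The resulting 10×18 matrix has rank 9, and its Smith normal form has invariant factors (1,1,1,1,1,1,1,1,1).

The boundary map ∂_2: C_2 → C_1 maps a triangle to the signed sum of its edges. For instance
  ∂[2,7,8] = [7,8] − [2,8] + [2,7],
  ∂[1,3,9] = [3,9] − [1,9] + [1,3].
This gives a 18×7 integer matrix of rank 7; reducing to Smith normal form yields diagonal entries (1,1,1,1,1,1,1).

Reading off H_k = ker ∂_k / im ∂_{k+1}:

  H_0: rank C_0 − rank ∂_1 = 10 − 9 = 1, and the invariant factors of ∂_1 are all 1, so H_0 ≅ Z.
  H_1: rank ker ∂_1 − rank ∂_2 = (18 − 9) − 7 = 2, and the invariant factors of ∂_2 are all 1, so H_1 ≅ Z^2.
  H_2: rank ker ∂_2 − rank ∂_3 = (7 − 7) − 0 = 0, and there is no ∂_3, so H_2 ≅ 0.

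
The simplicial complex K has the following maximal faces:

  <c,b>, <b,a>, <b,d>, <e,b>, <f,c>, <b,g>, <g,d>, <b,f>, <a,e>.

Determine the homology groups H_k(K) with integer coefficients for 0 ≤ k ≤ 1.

Order the vertices as a < b < c < d < e < f < g. Listing each simplex with vertices in this order, K has dimension 1 with simplices:

  0-simplices (7): a, b, c, d, e, f, g
  1-simplices (9): ab, ae, bc, bd, be, bf, bg, cf, dg

Hence C_0 ≅ Z^7, C_1 ≅ Z^9.

The boundary map ∂_1: C_1 → C_0 is given by ∂[p,q] = [q] − [p].
As a 7×9 matrix over Z this has rank 6, with invariant factors (1,1,1,1,1,1).

Computing H_k = (kernel of ∂_k) / (image of ∂_{k+1}):

  H_0: rank C_0 − rank ∂_1 = 7 − 6 = 1, and the invariant factors of ∂_1 are all 1, so H_0 ≅ Z.
  H_1: rank ker ∂_1 − rank ∂_2 = (9 − 6) − 0 = 3, and there is no ∂_2, so H_1 ≅ Z^3.

H_0 ≅ Z,  H_1 ≅ Z^3.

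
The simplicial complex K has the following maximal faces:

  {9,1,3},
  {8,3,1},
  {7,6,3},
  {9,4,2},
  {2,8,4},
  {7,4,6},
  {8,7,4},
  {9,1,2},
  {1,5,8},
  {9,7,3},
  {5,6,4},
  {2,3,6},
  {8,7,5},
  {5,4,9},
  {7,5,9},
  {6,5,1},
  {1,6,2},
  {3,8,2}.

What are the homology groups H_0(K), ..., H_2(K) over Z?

H_0 = Z,  H_1 = Z ⊕ Z/2,  H_2 = 0.

Order the vertices as 1 < 2 < 3 < 4 < 5 < 6 < 7 < 8 < 9. Listing each simplex with vertices in this order, K has dimension 2 with simplices:

  0-simplices (9): [1], [2], [3], [4], [5], [6], [7], [8], [9]
  1-simplices (27): (27 of them)
  2-simplices (18): [1,2,6], [1,2,9], [1,3,8], [1,3,9], [1,5,6], [1,5,8], [2,3,6], [2,3,8], [2,4,8], [2,4,9], [3,6,7], [3,7,9], [4,5,6], [4,5,9], [4,6,7], [4,7,8], [5,7,8], [5,7,9]

Hence C_0 ≅ Z^9, C_1 ≅ Z^27, C_2 ≅ Z^18.

∂_1: C_1 → C_0 is given by ∂[p,q] = [q] − [p].
As a 9×27 matrix over Z this has rank 8, with invariant factors (1,1,1,1,1,1,1,1).

∂_2: C_2 → C_1 maps a triangle to the signed sum of its edges. For instance
  ∂[4,5,6] = [5,6] − [4,6] + [4,5],
  ∂[2,3,8] = [3,8] − [2,8] + [2,3].
The resulting 27×18 matrix has rank 18, and its Smith normal form has invariant factors (1,1,1,1,1,1,1,1,1,1,1,1,1,1,1,1,1,2).

Computing H_k = (kernel of ∂_k) / (image of ∂_{k+1}):

  H_0: rank C_0 − rank ∂_1 = 9 − 8 = 1, and the invariant factors of ∂_1 are all 1, so H_0 = Z.
  H_1: rank ker ∂_1 − rank ∂_2 = (27 − 8) − 18 = 1, and ∂_2 has invariant factor 2 > 1, so H_1 = Z ⊕ Z/2.
  H_2: rank ker ∂_2 − rank ∂_3 = (18 − 18) − 0 = 0, and there is no ∂_3, so H_2 = 0.

As a check, the Euler characteristic is 9 − 27 + 18 = 0, which agrees with 1 − 1 + 0 = 0.
(K is a triangulation of the Klein bottle.)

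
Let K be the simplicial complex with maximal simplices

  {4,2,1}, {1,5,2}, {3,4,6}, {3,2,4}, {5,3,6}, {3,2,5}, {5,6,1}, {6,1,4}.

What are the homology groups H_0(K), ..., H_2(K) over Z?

H_0 = Z,  H_1 = 0,  H_2 = Z.

Take the total order 1 < 2 < 3 < 4 < 5 < 6 on the vertex set. Then K (dimension 2) consists of the simplices:

  0-simplices (6): [1], [2], [3], [4], [5], [6]
  1-simplices (12): [1,2], [1,4], [1,5], [1,6], [2,3], [2,4], [2,5], [3,4], [3,5], [3,6], [4,6], [5,6]
  2-simplices (8): [1,2,4], [1,2,5], [1,4,6], [1,5,6], [2,3,4], [2,3,5], [3,4,6], [3,5,6]

Hence C_0 ≅ Z^6, C_1 ≅ Z^12, C_2 ≅ Z^8.

Boundary ∂_1: C_1 → C_0 is given by ∂[p,q] = [q] − [p]. For instance
  ∂[1,2] = [2] − [1].
As a 6×12 matrix over Z this has rank 5, with invariant factors (1,1,1,1,1).

∂_2: C_2 → C_1 sends each 2-simplex [p,q,r] to [q,r] − [p,r] + [p,q]. For instance
  ∂[1,5,6] = [5,6] − [1,6] + [1,5],
  ∂[3,4,6] = [4,6] − [3,6] + [3,4].
The 12×8 boundary matrix has rank 7 and Smith normal form diag(1,1,1,1,1,1,1).

From H_k ≅ ker(∂_k) / im(∂_{k+1}) we obtain:

  H_0: rank C_0 − rank ∂_1 = 6 − 5 = 1, and the invariant factors of ∂_1 are all 1, so H_0 ≅ Z.
  H_1: rank ker ∂_1 − rank ∂_2 = (12 − 5) − 7 = 0, and the invariant factors of ∂_2 are all 1, so H_1 ≅ 0.
  H_2: rank ker ∂_2 − rank ∂_3 = (8 − 7) − 0 = 1, and there is no ∂_3, so H_2 ≅ Z.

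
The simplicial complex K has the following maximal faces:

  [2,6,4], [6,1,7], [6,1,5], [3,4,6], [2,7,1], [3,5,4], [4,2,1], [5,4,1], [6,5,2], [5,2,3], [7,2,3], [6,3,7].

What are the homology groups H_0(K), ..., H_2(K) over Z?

H_0 = Z,  H_1 = Z/2,  H_2 = 0.

K has 7 vertices, 18 edges, 12 triangles.
rank ∂_0 = 0, rank ∂_1 = 6 ⇒ b_0 = 7 − 0 − 6 = 1; all invariant factors of ∂_1 are 1 so no torsion. So H_0 ≅ Z.
rank ∂_1 = 6, rank ∂_2 = 12 ⇒ b_1 = 18 − 6 − 12 = 0; ∂_2 has invariant factor(s) [2] giving torsion. So H_1 ≅ Z/2.
rank ∂_2 = 12, rank ∂_3 = 0 ⇒ b_2 = 12 − 12 − 0 = 0. So H_2 ≅ 0.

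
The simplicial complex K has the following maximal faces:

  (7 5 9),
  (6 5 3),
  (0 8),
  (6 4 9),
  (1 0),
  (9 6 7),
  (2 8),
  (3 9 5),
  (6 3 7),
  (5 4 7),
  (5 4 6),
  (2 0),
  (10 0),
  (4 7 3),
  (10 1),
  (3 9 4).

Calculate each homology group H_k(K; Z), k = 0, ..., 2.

H_0 = Z^2,  H_1 = Z^2 ⊕ Z/2,  H_2 = 0.

Fix the vertex order 0 < 1 < 2 < 3 < 4 < 5 < 6 < 7 < 8 < 9 < 10 and write every simplex with vertices in increasing order. Then dim K = 2 and the simplices of K are:

  0-simplices (11): [0], [1], [2], [3], [4], [5], [6], [7], [8], [9], [10]
  1-simplices (21): [0,1], [0,2], [0,8], [0,10], [1,10], [2,8], [3,4], [3,5], [3,6], [3,7], [3,9], [4,5], [4,6], [4,7], [4,9], [5,6], [5,7], [5,9], [6,7], [6,9], [7,9]
  2-simplices (10): [3,4,7], [3,4,9], [3,5,6], [3,5,9], [3,6,7], [4,5,6], [4,5,7], [4,6,9], [5,7,9], [6,7,9]

Hence C_0 ≅ Z^11, C_1 ≅ Z^21, C_2 ≅ Z^10.

The boundary map ∂_1: C_1 → C_0 maps an edge to its endpoints' difference, ∂[p,q] = q − p.
As a 11×21 matrix over Z this has rank 9, with invariant factors (1,1,1,1,1,1,1,1,1).

Boundary ∂_2: C_2 → C_1 sends each 2-simplex [p,q,r] to [q,r] − [p,r] + [p,q]. For instance
  ∂[6,7,9] = [7,9] − [6,9] + [6,7],
  ∂[3,6,7] = [6,7] − [3,7] + [3,6].
This gives a 21×10 integer matrix of rank 10; reducing to Smith normal form yields diagonal entries (1,1,1,1,1,1,1,1,1,2).

Now H_k = ker ∂_k / im ∂_{k+1}, so:

  H_0: rank C_0 − rank ∂_1 = 11 − 9 = 2, and the invariant factors of ∂_1 are all 1, so H_0 = Z^2.
  H_1: rank ker ∂_1 − rank ∂_2 = (21 − 9) − 10 = 2, and ∂_2 has invariant factor 2 > 1, so H_1 = Z^2 ⊕ Z/2.
  H_2: rank ker ∂_2 − rank ∂_3 = (10 − 10) − 0 = 0, and there is no ∂_3, so H_2 = 0.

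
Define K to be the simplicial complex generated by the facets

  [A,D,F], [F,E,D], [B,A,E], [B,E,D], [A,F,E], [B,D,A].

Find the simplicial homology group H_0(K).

H_0 = Z.

K has 5 vertices, 9 edges, 6 triangles.
rank ∂_0 = 0, rank ∂_1 = 4 ⇒ b_0 = 5 − 0 − 4 = 1; all invariant factors of ∂_1 are 1 so no torsion. So H_0 = Z.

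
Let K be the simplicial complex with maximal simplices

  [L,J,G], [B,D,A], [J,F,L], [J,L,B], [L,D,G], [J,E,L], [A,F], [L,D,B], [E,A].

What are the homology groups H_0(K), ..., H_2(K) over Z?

H_0 ≅ Z,  H_1 ≅ Z^2,  H_2 = 0.

K has 8 vertices, 16 edges, 7 triangles.
rank ∂_0 = 0, rank ∂_1 = 7 ⇒ b_0 = 8 − 0 − 7 = 1; all invariant factors of ∂_1 are 1 so no torsion. So H_0 = Z.
rank ∂_1 = 7, rank ∂_2 = 7 ⇒ b_1 = 16 − 7 − 7 = 2; all invariant factors of ∂_2 are 1 so no torsion. So H_1 = Z^2.
rank ∂_2 = 7, rank ∂_3 = 0 ⇒ b_2 = 7 − 7 − 0 = 0. So H_2 = 0.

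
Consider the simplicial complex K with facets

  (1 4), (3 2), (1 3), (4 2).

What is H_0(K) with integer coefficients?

Fix the vertex order 1 < 2 < 3 < 4 and write every simplex with vertices in increasing order. Then dim K = 1 and the simplices of K are:

  0-simplices (4): [1], [2], [3], [4]
  1-simplices (4): [1,3], [1,4], [2,3], [2,4]

Hence C_0 ≅ Z^4, C_1 ≅ Z^4.

The boundary map ∂_1: C_1 → C_0 sends each edge [p,q] (with p < q) to q − p.
The 4×4 boundary matrix has rank 3 and Smith normal form diag(1,1,1).

Reading off H_k = ker ∂_k / im ∂_{k+1}:

  H_0: rank C_0 − rank ∂_1 = 4 − 3 = 1, and the invariant factors of ∂_1 are all 1, so H_0 ≅ Z.

H_0 = Z.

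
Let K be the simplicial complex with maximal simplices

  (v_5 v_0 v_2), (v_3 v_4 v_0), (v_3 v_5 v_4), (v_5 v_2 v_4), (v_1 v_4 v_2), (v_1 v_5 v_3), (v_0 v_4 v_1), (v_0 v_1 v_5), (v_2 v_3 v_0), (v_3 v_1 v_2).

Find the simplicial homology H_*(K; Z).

Take the total order v_0 < v_1 < v_2 < v_3 < v_4 < v_5 on the vertex set. Then K (dimension 2) consists of the simplices:

  0-simplices (6): [v_0], [v_1], [v_2], [v_3], [v_4], [v_5]
  1-simplices (15): (15 of them)
  2-simplices (10): [v_0,v_1,v_4], [v_0,v_1,v_5], [v_0,v_2,v_3], [v_0,v_2,v_5], [v_0,v_3,v_4], [v_1,v_2,v_3], [v_1,v_2,v_4], [v_1,v_3,v_5], [v_2,v_4,v_5], [v_3,v_4,v_5]

Hence C_0 ≅ Z^6, C_1 ≅ Z^15, C_2 ≅ Z^10.

∂_1: C_1 → C_0 sends each edge [p,q] (with p < q) to q − p.
As a 6×15 matrix over Z this has rank 5, with invariant factors (1,1,1,1,1).

∂_2: C_2 → C_1 maps a triangle to the signed sum of its edges. For instance
  ∂[v_1,v_2,v_3] = [v_2,v_3] − [v_1,v_3] + [v_1,v_2],
  ∂[v_0,v_3,v_4] = [v_3,v_4] − [v_0,v_4] + [v_0,v_3].
This gives a 15×10 integer matrix of rank 10; reducing to Smith normal form yields diagonal entries (1,1,1,1,1,1,1,1,1,2).

Computing H_k = (kernel of ∂_k) / (image of ∂_{k+1}):

  H_0: rank C_0 − rank ∂_1 = 6 − 5 = 1, and the invariant factors of ∂_1 are all 1, so H_0 ≅ Z.
  H_1: rank ker ∂_1 − rank ∂_2 = (15 − 5) − 10 = 0, and ∂_2 has invariant factor 2 > 1, so H_1 ≅ Z/2Z.
  H_2: rank ker ∂_2 − rank ∂_3 = (10 − 10) − 0 = 0, and there is no ∂_3, so H_2 ≅ 0.

As a check, the Euler characteristic is 6 − 15 + 10 = 1, which agrees with 1 − 0 + 0 = 1.

H_0 = Z,  H_1 = Z/2Z,  H_2 = 0.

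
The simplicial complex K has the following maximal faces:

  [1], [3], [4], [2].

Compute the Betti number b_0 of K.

Order the vertices as 1 < 2 < 3 < 4. Listing each simplex with vertices in this order, K has dimension 0 with simplices:

  0-simplices (4): [1], [2], [3], [4]

giving chain groups C_0 ≅ Z^4.

Computing H_k = (kernel of ∂_k) / (image of ∂_{k+1}):

  H_0: rank C_0 − rank ∂_1 = 4 − 0 = 4, and there is no ∂_1, so H_0 ≅ Z^4.

Hence the Betti numbers are b_0 = 4.

b_0 = 4.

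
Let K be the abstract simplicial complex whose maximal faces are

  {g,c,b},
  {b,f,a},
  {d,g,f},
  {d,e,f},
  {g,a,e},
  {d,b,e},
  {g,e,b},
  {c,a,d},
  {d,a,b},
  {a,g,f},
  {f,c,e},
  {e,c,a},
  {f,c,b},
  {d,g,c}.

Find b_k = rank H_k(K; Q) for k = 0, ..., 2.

Take the total order a < b < c < d < e < f < g on the vertex set. Then K (dimension 2) consists of the simplices:

  0-simplices (7): a, b, c, d, e, f, g
  1-simplices (21): ab, ac, ad, ae, af, ag, bc, bd, be, bf, bg, cd, ce, cf, cg, de, df, dg, ef, eg, fg
  2-simplices (14): abd, abf, acd, ace, aeg, afg, bcf, bcg, bde, beg, cdg, cef, def, dfg

so the chain groups are C_0 ≅ Z^7, C_1 ≅ Z^21, C_2 ≅ Z^14.

The boundary map ∂_1: C_1 → C_0 is given by ∂[p,q] = [q] − [p].
As a 7×21 matrix over Z this has rank 6, with invariant factors (1,1,1,1,1,1).

Boundary ∂_2: C_2 → C_1 acts by ∂[p,q,r] = [q,r] − [p,r] + [p,q]. For instance
  ∂bcf = cf − bf + bc,
  ∂abf = bf − af + ab.
The resulting 21×14 matrix has rank 13, and its Smith normal form has invariant factors (1,1,1,1,1,1,1,1,1,1,1,1,1).

Reading off H_k = ker ∂_k / im ∂_{k+1}:

  H_0: rank C_0 − rank ∂_1 = 7 − 6 = 1, and the invariant factors of ∂_1 are all 1, so H_0 ≅ Z.
  H_1: rank ker ∂_1 − rank ∂_2 = (21 − 6) − 13 = 2, and the invariant factors of ∂_2 are all 1, so H_1 ≅ Z^2.
  H_2: rank ker ∂_2 − rank ∂_3 = (14 − 13) − 0 = 1, and there is no ∂_3, so H_2 ≅ Z.

As a check, the Euler characteristic is 7 − 21 + 14 = 0, which agrees with 1 − 2 + 1 = 0.

Hence the Betti numbers are b_0 = 1, b_1 = 2, b_2 = 1.

b_0 = 1, b_1 = 2, b_2 = 1.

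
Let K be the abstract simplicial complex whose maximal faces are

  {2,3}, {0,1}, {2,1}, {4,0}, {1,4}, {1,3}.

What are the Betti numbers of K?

b_0 = 1, b_1 = 2.

Take the total order 0 < 1 < 2 < 3 < 4 on the vertex set. Then K (dimension 1) consists of the simplices:

  0-simplices (5): [0], [1], [2], [3], [4]
  1-simplices (6): [0,1], [0,4], [1,2], [1,3], [1,4], [2,3]

so the chain groups are C_0 ≅ Z^5, C_1 ≅ Z^6.

Boundary ∂_1: C_1 → C_0 maps an edge to its endpoints' difference, ∂[p,q] = q − p.
As a 5×6 matrix over Z this has rank 4, with invariant factors (1,1,1,1).

Reading off H_k = ker ∂_k / im ∂_{k+1}:

  H_0: rank C_0 − rank ∂_1 = 5 − 4 = 1, and the invariant factors of ∂_1 are all 1, so H_0 ≅ Z.
  H_1: rank ker ∂_1 − rank ∂_2 = (6 − 4) − 0 = 2, and there is no ∂_2, so H_1 ≅ Z^2.

As a check, the Euler characteristic is 5 − 6 = -1, which agrees with 1 − 2 = -1.

Hence the Betti numbers are b_0 = 1, b_1 = 2.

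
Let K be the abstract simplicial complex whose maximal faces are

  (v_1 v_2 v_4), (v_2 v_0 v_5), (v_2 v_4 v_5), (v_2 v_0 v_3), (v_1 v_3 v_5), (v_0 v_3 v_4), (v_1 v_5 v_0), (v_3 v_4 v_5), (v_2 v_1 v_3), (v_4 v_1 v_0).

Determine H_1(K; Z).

Fix the vertex order v_0 < v_1 < v_2 < v_3 < v_4 < v_5 and write every simplex with vertices in increasing order. Then dim K = 2 and the simplices of K are:

  0-simplices (6): [v_0], [v_1], [v_2], [v_3], [v_4], [v_5]
  1-simplices (15): (15 of them)
  2-simplices (10): [v_0,v_1,v_4], [v_0,v_1,v_5], [v_0,v_2,v_3], [v_0,v_2,v_5], [v_0,v_3,v_4], [v_1,v_2,v_3], [v_1,v_2,v_4], [v_1,v_3,v_5], [v_2,v_4,v_5], [v_3,v_4,v_5]

so the chain groups are C_0 ≅ Z^6, C_1 ≅ Z^15, C_2 ≅ Z^10.

The boundary map ∂_1: C_1 → C_0 sends each edge [p,q] (with p < q) to q − p.
As a 6×15 matrix over Z this has rank 5, with invariant factors (1,1,1,1,1).

∂_2: C_2 → C_1 sends each 2-simplex [p,q,r] to [q,r] − [p,r] + [p,q]. For instance
  ∂[v_1,v_3,v_5] = [v_3,v_5] − [v_1,v_5] + [v_1,v_3],
  ∂[v_0,v_1,v_4] = [v_1,v_4] − [v_0,v_4] + [v_0,v_1].
This gives a 15×10 integer matrix of rank 10; reducing to Smith normal form yields diagonal entries (1,1,1,1,1,1,1,1,1,2).

Computing H_k = (kernel of ∂_k) / (image of ∂_{k+1}):

  H_1: rank ker ∂_1 − rank ∂_2 = (15 − 5) − 10 = 0, and ∂_2 has invariant factor 2 > 1, so H_1 = Z/2Z.

H_1 = Z/2Z.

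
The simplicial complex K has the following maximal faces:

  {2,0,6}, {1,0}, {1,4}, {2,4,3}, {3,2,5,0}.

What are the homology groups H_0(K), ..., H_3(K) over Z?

H_0 ≅ Z,  H_1 ≅ Z,  H_2 = 0,  H_3 = 0.

Order the vertices as 0 < 1 < 2 < 3 < 4 < 5 < 6. Listing each simplex with vertices in this order, K has dimension 3 with simplices:

  0-simplices (7): [0], [1], [2], [3], [4], [5], [6]
  1-simplices (12): [0,1], [0,2], [0,3], [0,5], [0,6], [1,4], [2,3], [2,4], [2,5], [2,6], [3,4], [3,5]
  2-simplices (6): [0,2,3], [0,2,5], [0,2,6], [0,3,5], [2,3,4], [2,3,5]
  3-simplices (1): [0,2,3,5]

Hence C_0 ≅ Z^7, C_1 ≅ Z^12, C_2 ≅ Z^6, C_3 ≅ Z^1.

∂_1: C_1 → C_0 is given by ∂[p,q] = [q] − [p]. For instance
  ∂[2,5] = [5] − [2].
This gives a 7×12 integer matrix of rank 6; reducing to Smith normal form yields diagonal entries (1,1,1,1,1,1).

Boundary ∂_2: C_2 → C_1 maps a triangle to the signed sum of its edges. For instance
  ∂[0,3,5] = [3,5] − [0,5] + [0,3],
  ∂[0,2,3] = [2,3] − [0,3] + [0,2].
The 12×6 boundary matrix has rank 5 and Smith normal form diag(1,1,1,1,1).

The boundary map ∂_3: C_3 → C_2 sends each 3-simplex σ to the alternating sum Σ_i (−1)^i (σ with its i-th vertex removed). For instance
  ∂[0,2,3,5] = [2,3,5] − [0,3,5] + [0,2,5] − [0,2,3].
This gives a 6×1 integer matrix of rank 1; reducing to Smith normal form yields diagonal entries (1).

Computing H_k = (kernel of ∂_k) / (image of ∂_{k+1}):

  H_0: rank C_0 − rank ∂_1 = 7 − 6 = 1, and the invariant factors of ∂_1 are all 1, so H_0 = Z.
  H_1: rank ker ∂_1 − rank ∂_2 = (12 − 6) − 5 = 1, and the invariant factors of ∂_2 are all 1, so H_1 = Z.
  H_2: rank ker ∂_2 − rank ∂_3 = (6 − 5) − 1 = 0, and the invariant factors of ∂_3 are all 1, so H_2 = 0.
  H_3: rank ker ∂_3 − rank ∂_4 = (1 − 1) − 0 = 0, and there is no ∂_4, so H_3 = 0.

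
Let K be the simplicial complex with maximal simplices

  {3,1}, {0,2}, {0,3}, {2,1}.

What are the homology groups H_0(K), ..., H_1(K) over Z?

Order the vertices as 0 < 1 < 2 < 3. Listing each simplex with vertices in this order, K has dimension 1 with simplices:

  0-simplices (4): [0], [1], [2], [3]
  1-simplices (4): [0,2], [0,3], [1,2], [1,3]

giving chain groups C_0 ≅ Z^4, C_1 ≅ Z^4.

The boundary map ∂_1: C_1 → C_0 maps an edge to its endpoints' difference, ∂[p,q] = q − p.
As a 4×4 matrix over Z this has rank 3, with invariant factors (1,1,1).

Computing H_k = (kernel of ∂_k) / (image of ∂_{k+1}):

  H_0: rank C_0 − rank ∂_1 = 4 − 3 = 1, and the invariant factors of ∂_1 are all 1, so H_0 ≅ Z.
  H_1: rank ker ∂_1 − rank ∂_2 = (4 − 3) − 0 = 1, and there is no ∂_2, so H_1 ≅ Z.

H_0 ≅ Z,  H_1 ≅ Z.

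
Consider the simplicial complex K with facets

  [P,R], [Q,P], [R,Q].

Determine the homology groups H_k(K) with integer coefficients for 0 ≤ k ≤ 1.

H_0 = Z,  H_1 = Z.

Take the total order P < Q < R on the vertex set. Then K (dimension 1) consists of the simplices:

  0-simplices (3): P, Q, R
  1-simplices (3): PQ, PR, QR

giving chain groups C_0 ≅ Z^3, C_1 ≅ Z^3.

Boundary ∂_1: C_1 → C_0 maps an edge to its endpoints' difference, ∂[p,q] = q − p. For instance
  ∂PQ = Q − P.
This gives a 3×3 integer matrix of rank 2; reducing to Smith normal form yields diagonal entries (1,1).

Now H_k = ker ∂_k / im ∂_{k+1}, so:

  H_0: rank C_0 − rank ∂_1 = 3 − 2 = 1, and the invariant factors of ∂_1 are all 1, so H_0 ≅ Z.
  H_1: rank ker ∂_1 − rank ∂_2 = (3 − 2) − 0 = 1, and there is no ∂_2, so H_1 ≅ Z.

As a check, the Euler characteristic is 3 − 3 = 0, which agrees with 1 − 1 = 0.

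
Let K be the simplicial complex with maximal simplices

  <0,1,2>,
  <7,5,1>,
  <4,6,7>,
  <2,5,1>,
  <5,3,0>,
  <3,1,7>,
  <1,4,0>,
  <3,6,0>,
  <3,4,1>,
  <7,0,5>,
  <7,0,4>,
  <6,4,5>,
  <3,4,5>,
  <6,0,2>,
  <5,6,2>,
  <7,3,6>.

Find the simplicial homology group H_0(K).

H_0 ≅ Z.

We work with the vertex ordering 0 < 1 < 2 < 3 < 4 < 5 < 6 < 7. The simplices of K, each written with vertices in increasing order, are:

  0-simplices (8): [0], [1], [2], [3], [4], [5], [6], [7]
  1-simplices (24): (24 of them)
  2-simplices (16): [0,1,2], [0,1,4], [0,2,6], [0,3,5], [0,3,6], [0,4,7], [0,5,7], [1,2,5], [1,3,4], [1,3,7], [1,5,7], [2,5,6], [3,4,5], [3,6,7], [4,5,6], [4,6,7]

giving chain groups C_0 ≅ Z^8, C_1 ≅ Z^24, C_2 ≅ Z^16.

The boundary map ∂_1: C_1 → C_0 maps an edge to its endpoints' difference, ∂[p,q] = q − p. For instance
  ∂[0,3] = [3] − [0].
The 8×24 boundary matrix has rank 7 and Smith normal form diag(1,1,1,1,1,1,1).

The boundary map ∂_2: C_2 → C_1 maps a triangle to the signed sum of its edges. For instance
  ∂[3,4,5] = [4,5] − [3,5] + [3,4],
  ∂[0,3,5] = [3,5] − [0,5] + [0,3].
As a 24×16 matrix over Z this has rank 15, with invariant factors (1,1,1,1,1,1,1,1,1,1,1,1,1,1,1).

Computing H_k = (kernel of ∂_k) / (image of ∂_{k+1}):

  H_0: rank C_0 − rank ∂_1 = 8 − 7 = 1, and the invariant factors of ∂_1 are all 1, so H_0 ≅ Z.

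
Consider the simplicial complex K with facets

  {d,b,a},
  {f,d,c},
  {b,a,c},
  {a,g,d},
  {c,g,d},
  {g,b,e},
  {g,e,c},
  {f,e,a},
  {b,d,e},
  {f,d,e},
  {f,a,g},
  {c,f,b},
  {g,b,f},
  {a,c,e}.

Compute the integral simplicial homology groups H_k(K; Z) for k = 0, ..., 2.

H_0 ≅ Z,  H_1 ≅ Z^2,  H_2 ≅ Z.

Order the vertices as a < b < c < d < e < f < g. Listing each simplex with vertices in this order, K has dimension 2 with simplices:

  0-simplices (7): a, b, c, d, e, f, g
  1-simplices (21): ab, ac, ad, ae, af, ag, bc, bd, be, bf, bg, cd, ce, cf, cg, de, df, dg, ef, eg, fg
  2-simplices (14): abc, abd, ace, adg, aef, afg, bcf, bde, beg, bfg, cdf, cdg, ceg, def

so the chain groups are C_0 ≅ Z^7, C_1 ≅ Z^21, C_2 ≅ Z^14.

∂_1: C_1 → C_0 sends each edge [p,q] (with p < q) to q − p. For instance
  ∂ac = c − a.
The resulting 7×21 matrix has rank 6, and its Smith normal form has invariant factors (1,1,1,1,1,1).

The boundary map ∂_2: C_2 → C_1 maps a triangle to the signed sum of its edges. For instance
  ∂bcf = cf − bf + bc,
  ∂beg = eg − bg + be.
The 21×14 boundary matrix has rank 13 and Smith normal form diag(1,1,1,1,1,1,1,1,1,1,1,1,1).

Computing H_k = (kernel of ∂_k) / (image of ∂_{k+1}):

  H_0: rank C_0 − rank ∂_1 = 7 − 6 = 1, and the invariant factors of ∂_1 are all 1, so H_0 = Z.
  H_1: rank ker ∂_1 − rank ∂_2 = (21 − 6) − 13 = 2, and the invariant factors of ∂_2 are all 1, so H_1 = Z^2.
  H_2: rank ker ∂_2 − rank ∂_3 = (14 − 13) − 0 = 1, and there is no ∂_3, so H_2 = Z.

As a check, the Euler characteristic is 7 − 21 + 14 = 0, which agrees with 1 − 2 + 1 = 0.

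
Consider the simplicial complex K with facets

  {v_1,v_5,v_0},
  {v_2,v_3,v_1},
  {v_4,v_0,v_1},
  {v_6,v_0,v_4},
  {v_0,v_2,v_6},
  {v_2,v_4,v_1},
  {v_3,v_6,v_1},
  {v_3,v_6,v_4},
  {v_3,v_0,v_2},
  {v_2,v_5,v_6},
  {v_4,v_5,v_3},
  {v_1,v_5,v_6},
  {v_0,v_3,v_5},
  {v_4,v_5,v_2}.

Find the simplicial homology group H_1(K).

H_1 = Z^2.

Fix the vertex order v_0 < v_1 < v_2 < v_3 < v_4 < v_5 < v_6 and write every simplex with vertices in increasing order. Then dim K = 2 and the simplices of K are:

  0-simplices (7): [v_0], [v_1], [v_2], [v_3], [v_4], [v_5], [v_6]
  1-simplices (21): (21 of them)
  2-simplices (14): (14 of them)

giving chain groups C_0 ≅ Z^7, C_1 ≅ Z^21, C_2 ≅ Z^14.

Boundary ∂_1: C_1 → C_0 sends each edge [p,q] (with p < q) to q − p. For instance
  ∂[v_1,v_2] = [v_2] − [v_1].
This gives a 7×21 integer matrix of rank 6; reducing to Smith normal form yields diagonal entries (1,1,1,1,1,1).

The boundary map ∂_2: C_2 → C_1 sends each 2-simplex [p,q,r] to [q,r] − [p,r] + [p,q]. For instance
  ∂[v_0,v_2,v_3] = [v_2,v_3] − [v_0,v_3] + [v_0,v_2],
  ∂[v_1,v_3,v_6] = [v_3,v_6] − [v_1,v_6] + [v_1,v_3].
As a 21×14 matrix over Z this has rank 13, with invariant factors (1,1,1,1,1,1,1,1,1,1,1,1,1).

From H_k ≅ ker(∂_k) / im(∂_{k+1}) we obtain:

  H_1: rank ker ∂_1 − rank ∂_2 = (21 − 6) − 13 = 2, and the invariant factors of ∂_2 are all 1, so H_1 = Z^2.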